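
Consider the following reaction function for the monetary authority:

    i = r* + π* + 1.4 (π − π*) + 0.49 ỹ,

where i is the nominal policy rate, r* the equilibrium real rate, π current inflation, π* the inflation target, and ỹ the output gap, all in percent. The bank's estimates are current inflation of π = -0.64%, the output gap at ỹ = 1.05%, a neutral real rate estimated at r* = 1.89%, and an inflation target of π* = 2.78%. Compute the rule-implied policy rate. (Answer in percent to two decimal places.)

0.40%

i = 1.89 + 2.78 + 1.4 × (-0.64 − 2.78) + 0.49 × 1.05
   = 1.89 + 2.78 − 4.788 + 0.5145 = 0.40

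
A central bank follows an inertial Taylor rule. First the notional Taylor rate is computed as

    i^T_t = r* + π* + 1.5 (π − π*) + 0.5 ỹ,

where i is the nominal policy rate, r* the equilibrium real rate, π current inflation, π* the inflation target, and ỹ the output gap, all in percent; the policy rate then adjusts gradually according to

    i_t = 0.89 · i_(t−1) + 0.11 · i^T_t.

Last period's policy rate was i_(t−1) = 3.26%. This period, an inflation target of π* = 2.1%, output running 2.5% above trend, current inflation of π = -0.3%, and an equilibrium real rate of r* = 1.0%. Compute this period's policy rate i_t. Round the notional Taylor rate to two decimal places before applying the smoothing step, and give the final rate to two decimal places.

Output 2.5% above potential → ỹ = 2.5.
i^T_t = 1.0 + 2.1 + 1.5 × (-0.3 − 2.1) + 0.5 × 2.5
   = 1.0 + 2.1 − 3.6 + 1.25 = 0.75
i_t = 0.89 × 3.26 + 0.11 × 0.75 = 2.9014 + 0.0825 = 2.98

2.98%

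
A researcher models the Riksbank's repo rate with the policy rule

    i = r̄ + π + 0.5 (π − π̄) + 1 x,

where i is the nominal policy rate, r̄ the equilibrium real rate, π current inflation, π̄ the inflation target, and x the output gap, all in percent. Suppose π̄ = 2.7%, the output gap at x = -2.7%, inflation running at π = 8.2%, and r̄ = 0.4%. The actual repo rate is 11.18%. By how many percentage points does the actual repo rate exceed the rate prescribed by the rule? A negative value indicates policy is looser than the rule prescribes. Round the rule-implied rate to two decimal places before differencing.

2.53 pp

i = 0.4 + 8.2 + 0.5 × (8.2 − 2.7) + 1 × (-2.7)
   = 0.4 + 8.2 + 2.75 − 2.7 = 8.65
Deviation = 11.18 − 8.65 = 2.53 pp.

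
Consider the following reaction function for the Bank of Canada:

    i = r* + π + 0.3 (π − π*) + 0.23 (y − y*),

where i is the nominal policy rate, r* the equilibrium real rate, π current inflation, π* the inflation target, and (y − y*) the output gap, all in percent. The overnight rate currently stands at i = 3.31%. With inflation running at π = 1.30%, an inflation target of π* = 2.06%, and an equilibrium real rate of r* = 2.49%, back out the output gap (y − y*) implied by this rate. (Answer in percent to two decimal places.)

0.23 (y − y*) = 3.31 − 2.49 − 1.30 − 0.3 × (1.30 − 2.06) = -0.252
(y − y*) = -0.252 / 0.23 = -1.10

-1.10%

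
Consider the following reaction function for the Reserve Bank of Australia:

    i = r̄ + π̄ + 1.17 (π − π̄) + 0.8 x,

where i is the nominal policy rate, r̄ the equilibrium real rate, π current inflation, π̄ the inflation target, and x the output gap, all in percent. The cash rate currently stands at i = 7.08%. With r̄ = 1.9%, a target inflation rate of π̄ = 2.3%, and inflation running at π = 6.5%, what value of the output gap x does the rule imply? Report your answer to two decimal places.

-2.54%

0.8 x = 7.08 − 1.9 − 2.3 − 1.17 × (6.5 − 2.3) = -2.034
x = -2.034 / 0.8 = -2.54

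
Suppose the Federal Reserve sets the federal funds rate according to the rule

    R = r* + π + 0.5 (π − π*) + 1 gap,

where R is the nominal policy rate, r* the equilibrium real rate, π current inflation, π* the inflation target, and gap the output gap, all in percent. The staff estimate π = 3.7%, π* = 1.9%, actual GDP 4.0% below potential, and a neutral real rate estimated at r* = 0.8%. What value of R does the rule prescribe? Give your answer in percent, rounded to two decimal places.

Output 4.0% below potential → gap = -4.0.
R = 0.8 + 3.7 + 0.5 × (3.7 − 1.9) + 1 × (-4.0)
   = 0.8 + 3.7 + 0.9 − 4 = 1.40

1.40%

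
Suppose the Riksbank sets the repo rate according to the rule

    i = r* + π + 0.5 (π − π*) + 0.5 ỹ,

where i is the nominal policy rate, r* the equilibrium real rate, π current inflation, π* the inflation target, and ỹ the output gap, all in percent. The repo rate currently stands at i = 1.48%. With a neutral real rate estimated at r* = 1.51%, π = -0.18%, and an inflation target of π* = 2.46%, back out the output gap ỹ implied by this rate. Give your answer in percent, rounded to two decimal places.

2.94%

0.5 ỹ = 1.48 − 1.51 − (-0.18) − 0.5 × ((-0.18) − 2.46) = 1.47
ỹ = 1.47 / 0.5 = 2.94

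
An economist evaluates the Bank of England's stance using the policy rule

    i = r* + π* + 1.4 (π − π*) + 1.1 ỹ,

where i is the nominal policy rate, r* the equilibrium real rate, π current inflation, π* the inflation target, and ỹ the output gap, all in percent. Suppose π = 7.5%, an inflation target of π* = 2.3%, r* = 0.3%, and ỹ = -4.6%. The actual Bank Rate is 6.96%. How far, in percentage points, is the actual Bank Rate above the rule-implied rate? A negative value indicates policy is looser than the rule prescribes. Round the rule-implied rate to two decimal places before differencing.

i = 0.3 + 2.3 + 1.4 × (7.5 − 2.3) + 1.1 × (-4.6)
   = 0.3 + 2.3 + 7.28 − 5.06 = 4.82
Deviation = 6.96 − 4.82 = 2.14 pp.

2.14 pp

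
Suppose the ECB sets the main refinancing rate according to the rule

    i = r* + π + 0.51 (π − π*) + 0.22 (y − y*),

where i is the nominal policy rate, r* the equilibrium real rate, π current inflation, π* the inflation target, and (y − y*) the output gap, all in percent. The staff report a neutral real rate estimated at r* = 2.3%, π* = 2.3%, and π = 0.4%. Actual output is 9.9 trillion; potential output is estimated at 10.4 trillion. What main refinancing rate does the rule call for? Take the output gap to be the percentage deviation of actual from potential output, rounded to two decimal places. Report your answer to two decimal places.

0.67%

Output gap = 100 × (9.9 − 10.4) / 10.4 = -4.81%.
i = 2.30 + 0.40 + 0.51 × (0.40 − 2.30) + 0.22 × (-4.81)
   = 2.30 + 0.4 − 0.969 − 1.0582 = 0.67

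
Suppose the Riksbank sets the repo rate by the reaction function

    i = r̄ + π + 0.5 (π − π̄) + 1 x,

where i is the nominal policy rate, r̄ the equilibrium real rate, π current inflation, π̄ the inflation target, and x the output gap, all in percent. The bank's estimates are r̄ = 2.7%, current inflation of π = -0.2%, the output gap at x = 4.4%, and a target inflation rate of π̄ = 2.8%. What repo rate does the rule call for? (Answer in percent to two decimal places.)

i = 2.7 + (-0.2) + 0.5 × (-0.2 − 2.8) + 1 × 4.4
   = 2.7 − 0.2 − 1.5 + 4.4 = 5.40

5.40%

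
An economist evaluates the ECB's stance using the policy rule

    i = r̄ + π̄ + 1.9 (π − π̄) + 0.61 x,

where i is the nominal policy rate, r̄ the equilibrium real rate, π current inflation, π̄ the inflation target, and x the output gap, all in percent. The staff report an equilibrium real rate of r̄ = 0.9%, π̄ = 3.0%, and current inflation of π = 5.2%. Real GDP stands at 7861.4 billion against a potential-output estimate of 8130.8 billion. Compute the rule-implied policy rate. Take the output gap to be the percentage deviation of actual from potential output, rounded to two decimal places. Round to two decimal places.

Output gap = 100 × (7861.4 − 8130.8) / 8130.8 = -3.31%.
i = 0.90 + 3.00 + 1.9 × (5.20 − 3.00) + 0.61 × (-3.31)
   = 0.90 + 3 + 4.18 − 2.0191 = 6.06

6.06%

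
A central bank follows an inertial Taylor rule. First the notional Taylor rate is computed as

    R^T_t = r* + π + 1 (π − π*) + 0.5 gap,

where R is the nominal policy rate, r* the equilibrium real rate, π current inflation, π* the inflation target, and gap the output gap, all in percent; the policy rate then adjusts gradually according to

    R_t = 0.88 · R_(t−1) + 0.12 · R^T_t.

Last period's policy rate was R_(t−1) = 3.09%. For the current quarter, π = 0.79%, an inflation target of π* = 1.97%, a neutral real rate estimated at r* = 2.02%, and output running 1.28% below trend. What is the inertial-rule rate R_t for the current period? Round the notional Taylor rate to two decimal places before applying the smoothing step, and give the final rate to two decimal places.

2.84%

Output 1.28% below potential → gap = -1.28.
R^T_t = 2.02 + 0.79 + 1 × (0.79 − 1.97) + 0.5 × (-1.28)
   = 2.02 + 0.79 − 1.18 − 0.64 = 0.99
R_t = 0.88 × 3.09 + 0.12 × 0.99 = 2.7192 + 0.1188 = 2.84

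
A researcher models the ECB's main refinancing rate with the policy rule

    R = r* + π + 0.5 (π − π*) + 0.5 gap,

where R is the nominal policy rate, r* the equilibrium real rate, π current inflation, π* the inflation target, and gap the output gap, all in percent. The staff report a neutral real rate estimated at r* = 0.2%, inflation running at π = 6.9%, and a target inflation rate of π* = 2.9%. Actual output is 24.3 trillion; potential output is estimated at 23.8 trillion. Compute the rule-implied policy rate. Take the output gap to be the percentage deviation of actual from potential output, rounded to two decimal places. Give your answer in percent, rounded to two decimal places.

Output gap = 100 × (24.3 − 23.8) / 23.8 = 2.10%.
R = 0.20 + 6.90 + 0.5 × (6.90 − 2.90) + 0.5 × 2.10
   = 0.20 + 6.9 + 2 + 1.05 = 10.15

10.15%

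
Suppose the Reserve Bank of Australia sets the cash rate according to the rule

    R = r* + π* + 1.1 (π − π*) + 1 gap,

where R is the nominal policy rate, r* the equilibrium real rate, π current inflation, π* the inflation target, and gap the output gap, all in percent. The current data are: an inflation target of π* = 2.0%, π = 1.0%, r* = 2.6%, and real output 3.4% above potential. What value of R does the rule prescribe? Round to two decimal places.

6.90%

Output 3.4% above potential → gap = 3.4.
R = 2.6 + 2.0 + 1.1 × (1.0 − 2.0) + 1 × 3.4
   = 2.6 + 2 − 1.1 + 3.4 = 6.90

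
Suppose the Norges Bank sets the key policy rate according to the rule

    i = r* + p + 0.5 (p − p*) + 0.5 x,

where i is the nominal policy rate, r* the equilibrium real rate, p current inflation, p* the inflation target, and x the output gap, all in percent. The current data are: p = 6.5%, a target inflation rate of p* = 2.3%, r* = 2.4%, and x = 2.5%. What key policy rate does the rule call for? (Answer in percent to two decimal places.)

12.25%

i = 2.4 + 6.5 + 0.5 × (6.5 − 2.3) + 0.5 × 2.5
   = 2.4 + 6.5 + 2.1 + 1.25 = 12.25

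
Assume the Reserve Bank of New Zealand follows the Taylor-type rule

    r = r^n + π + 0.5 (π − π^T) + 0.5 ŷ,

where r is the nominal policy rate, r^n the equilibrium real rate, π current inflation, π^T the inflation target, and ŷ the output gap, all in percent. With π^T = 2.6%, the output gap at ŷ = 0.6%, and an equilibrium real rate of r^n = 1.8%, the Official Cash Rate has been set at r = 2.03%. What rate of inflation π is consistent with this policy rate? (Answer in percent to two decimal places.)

0.82%

Collecting π: r = r^n + (1 + 0.5) π − 0.5 π^T + 0.5 ŷ
1.5 π = 2.03 − 1.8 + 0.5 × 2.6 − 0.5 × 0.6 = 1.23
π = 1.23 / 1.5 = 0.82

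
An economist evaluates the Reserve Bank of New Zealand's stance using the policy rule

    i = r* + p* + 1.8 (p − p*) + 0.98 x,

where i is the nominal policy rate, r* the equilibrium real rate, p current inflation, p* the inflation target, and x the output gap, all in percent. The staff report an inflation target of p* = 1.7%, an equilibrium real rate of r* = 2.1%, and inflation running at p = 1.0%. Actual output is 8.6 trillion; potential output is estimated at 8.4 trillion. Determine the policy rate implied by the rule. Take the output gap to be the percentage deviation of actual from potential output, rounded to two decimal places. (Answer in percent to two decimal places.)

Output gap = 100 × (8.6 − 8.4) / 8.4 = 2.38%.
i = 2.10 + 1.70 + 1.8 × (1.00 − 1.70) + 0.98 × 2.38
   = 2.10 + 1.7 − 1.26 + 2.3324 = 4.87

4.87%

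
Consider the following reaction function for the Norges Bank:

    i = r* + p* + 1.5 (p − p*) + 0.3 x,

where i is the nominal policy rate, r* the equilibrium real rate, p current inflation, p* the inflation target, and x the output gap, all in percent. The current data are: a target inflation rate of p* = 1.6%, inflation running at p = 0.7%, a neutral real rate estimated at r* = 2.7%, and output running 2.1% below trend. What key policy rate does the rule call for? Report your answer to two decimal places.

2.32%

Output 2.1% below potential → x = -2.1.
i = 2.7 + 1.6 + 1.5 × (0.7 − 1.6) + 0.3 × (-2.1)
   = 2.7 + 1.6 − 1.35 − 0.63 = 2.32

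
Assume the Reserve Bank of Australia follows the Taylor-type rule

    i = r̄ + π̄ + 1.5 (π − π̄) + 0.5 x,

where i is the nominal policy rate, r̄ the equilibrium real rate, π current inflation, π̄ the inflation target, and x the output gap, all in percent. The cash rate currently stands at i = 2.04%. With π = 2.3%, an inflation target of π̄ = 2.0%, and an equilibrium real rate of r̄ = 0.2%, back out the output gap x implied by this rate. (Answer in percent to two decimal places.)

0.5 x = 2.04 − 0.2 − 2.0 − 1.5 × (2.3 − 2.0) = -0.61
x = -0.61 / 0.5 = -1.22

-1.22%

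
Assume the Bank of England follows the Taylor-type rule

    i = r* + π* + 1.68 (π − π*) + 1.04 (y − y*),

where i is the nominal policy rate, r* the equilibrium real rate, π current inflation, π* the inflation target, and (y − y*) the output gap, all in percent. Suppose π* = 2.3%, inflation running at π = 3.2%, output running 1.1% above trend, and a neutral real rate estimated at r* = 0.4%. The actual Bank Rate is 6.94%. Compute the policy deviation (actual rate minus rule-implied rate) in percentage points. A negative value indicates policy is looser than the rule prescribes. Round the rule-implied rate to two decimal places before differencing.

Output 1.1% above potential → (y − y*) = 1.1.
i = 0.4 + 2.3 + 1.68 × (3.2 − 2.3) + 1.04 × 1.1
   = 0.4 + 2.3 + 1.512 + 1.144 = 5.36
Deviation = 6.94 − 5.36 = 1.58 pp.

1.58 pp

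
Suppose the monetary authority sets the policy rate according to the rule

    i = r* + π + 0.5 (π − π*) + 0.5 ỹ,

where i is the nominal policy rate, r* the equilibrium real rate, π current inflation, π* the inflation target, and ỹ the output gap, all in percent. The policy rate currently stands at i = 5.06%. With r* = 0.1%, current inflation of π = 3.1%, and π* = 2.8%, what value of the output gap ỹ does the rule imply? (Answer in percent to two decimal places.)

0.5 ỹ = 5.06 − 0.1 − 3.1 − 0.5 × (3.1 − 2.8) = 1.71
ỹ = 1.71 / 0.5 = 3.42

3.42%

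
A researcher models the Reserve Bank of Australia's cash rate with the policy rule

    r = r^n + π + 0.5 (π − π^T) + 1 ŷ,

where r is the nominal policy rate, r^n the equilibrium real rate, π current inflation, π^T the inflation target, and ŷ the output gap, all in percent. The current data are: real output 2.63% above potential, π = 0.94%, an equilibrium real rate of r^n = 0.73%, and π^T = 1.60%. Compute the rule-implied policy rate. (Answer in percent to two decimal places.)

3.97%

Output 2.63% above potential → ŷ = 2.63.
r = 0.73 + 0.94 + 0.5 × (0.94 − 1.60) + 1 × 2.63
   = 0.73 + 0.94 − 0.33 + 2.63 = 3.97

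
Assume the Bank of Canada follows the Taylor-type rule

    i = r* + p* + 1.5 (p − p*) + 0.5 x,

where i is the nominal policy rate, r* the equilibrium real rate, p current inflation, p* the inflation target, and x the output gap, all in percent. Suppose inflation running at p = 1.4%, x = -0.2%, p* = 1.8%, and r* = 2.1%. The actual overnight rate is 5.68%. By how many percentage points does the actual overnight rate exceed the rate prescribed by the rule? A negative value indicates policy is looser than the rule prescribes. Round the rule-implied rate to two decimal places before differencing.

2.48 pp

i = 2.1 + 1.8 + 1.5 × (1.4 − 1.8) + 0.5 × (-0.2)
   = 2.1 + 1.8 − 0.6 − 0.1 = 3.20
Deviation = 5.68 − 3.20 = 2.48 pp.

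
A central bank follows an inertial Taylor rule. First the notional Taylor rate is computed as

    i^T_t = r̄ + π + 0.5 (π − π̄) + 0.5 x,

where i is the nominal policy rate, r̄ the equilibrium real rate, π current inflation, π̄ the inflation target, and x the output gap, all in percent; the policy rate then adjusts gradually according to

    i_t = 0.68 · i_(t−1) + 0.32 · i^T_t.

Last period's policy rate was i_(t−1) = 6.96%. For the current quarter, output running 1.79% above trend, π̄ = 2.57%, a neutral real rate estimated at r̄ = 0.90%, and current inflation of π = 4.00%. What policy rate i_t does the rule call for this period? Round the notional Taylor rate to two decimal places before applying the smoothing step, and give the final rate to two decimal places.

6.82%

Output 1.79% above potential → x = 1.79.
i^T_t = 0.90 + 4.00 + 0.5 × (4.00 − 2.57) + 0.5 × 1.79
   = 0.90 + 4 + 0.715 + 0.895 = 6.51
i_t = 0.68 × 6.96 + 0.32 × 6.51 = 4.7328 + 2.0832 = 6.82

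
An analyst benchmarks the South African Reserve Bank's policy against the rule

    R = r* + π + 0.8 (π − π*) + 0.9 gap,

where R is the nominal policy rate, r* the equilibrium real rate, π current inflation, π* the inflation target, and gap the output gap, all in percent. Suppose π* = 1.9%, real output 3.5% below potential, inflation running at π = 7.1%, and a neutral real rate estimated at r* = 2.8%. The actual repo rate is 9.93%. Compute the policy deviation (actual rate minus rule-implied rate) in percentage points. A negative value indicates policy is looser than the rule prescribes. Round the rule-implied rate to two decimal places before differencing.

-0.98 pp

Output 3.5% below potential → gap = -3.5.
R = 2.8 + 7.1 + 0.8 × (7.1 − 1.9) + 0.9 × (-3.5)
   = 2.8 + 7.1 + 4.16 − 3.15 = 10.91
Deviation = 9.93 − 10.91 = -0.98 pp.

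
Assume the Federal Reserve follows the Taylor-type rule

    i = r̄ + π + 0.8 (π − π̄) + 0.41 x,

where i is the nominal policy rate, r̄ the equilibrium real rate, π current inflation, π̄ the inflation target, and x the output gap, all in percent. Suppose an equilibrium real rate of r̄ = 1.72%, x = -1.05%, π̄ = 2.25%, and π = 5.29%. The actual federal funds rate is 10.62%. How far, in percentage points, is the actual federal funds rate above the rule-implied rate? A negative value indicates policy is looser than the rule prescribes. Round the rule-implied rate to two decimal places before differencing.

i = 1.72 + 5.29 + 0.8 × (5.29 − 2.25) + 0.41 × (-1.05)
   = 1.72 + 5.29 + 2.432 − 0.4305 = 9.01
Deviation = 10.62 − 9.01 = 1.61 pp.

1.61 pp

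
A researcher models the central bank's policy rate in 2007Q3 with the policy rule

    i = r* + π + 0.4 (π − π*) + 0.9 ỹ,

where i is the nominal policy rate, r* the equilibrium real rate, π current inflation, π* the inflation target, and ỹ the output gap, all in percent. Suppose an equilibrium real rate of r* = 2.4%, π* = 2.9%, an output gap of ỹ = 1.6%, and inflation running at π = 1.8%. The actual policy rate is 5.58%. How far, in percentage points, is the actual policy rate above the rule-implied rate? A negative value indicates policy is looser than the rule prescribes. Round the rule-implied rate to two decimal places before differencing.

i = 2.4 + 1.8 + 0.4 × (1.8 − 2.9) + 0.9 × 1.6
   = 2.4 + 1.8 − 0.44 + 1.44 = 5.20
Deviation = 5.58 − 5.20 = 0.38 pp.

0.38 pp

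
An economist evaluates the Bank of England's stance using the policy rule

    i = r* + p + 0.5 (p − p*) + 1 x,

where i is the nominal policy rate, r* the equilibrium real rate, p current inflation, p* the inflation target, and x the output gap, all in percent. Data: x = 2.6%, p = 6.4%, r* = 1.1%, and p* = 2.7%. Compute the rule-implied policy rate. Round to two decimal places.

i = 1.1 + 6.4 + 0.5 × (6.4 − 2.7) + 1 × 2.6
   = 1.1 + 6.4 + 1.85 + 2.6 = 11.95

11.95%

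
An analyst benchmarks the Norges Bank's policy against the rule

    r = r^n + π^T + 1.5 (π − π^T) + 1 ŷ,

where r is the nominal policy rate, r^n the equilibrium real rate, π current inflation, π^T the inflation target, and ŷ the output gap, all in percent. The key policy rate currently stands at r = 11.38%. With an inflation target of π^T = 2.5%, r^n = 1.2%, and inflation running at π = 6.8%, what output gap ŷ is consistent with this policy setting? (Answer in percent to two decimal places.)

1 ŷ = 11.38 − 1.2 − 2.5 − 1.5 × (6.8 − 2.5) = 1.23
ŷ = 1.23 / 1 = 1.23

1.23%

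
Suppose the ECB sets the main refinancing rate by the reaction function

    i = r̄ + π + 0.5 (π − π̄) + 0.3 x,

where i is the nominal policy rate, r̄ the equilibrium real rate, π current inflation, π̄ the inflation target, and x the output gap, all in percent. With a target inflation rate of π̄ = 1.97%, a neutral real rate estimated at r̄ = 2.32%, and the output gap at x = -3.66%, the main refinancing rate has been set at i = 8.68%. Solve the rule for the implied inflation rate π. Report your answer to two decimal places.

Collecting π: i = r̄ + (1 + 0.5) π − 0.5 π̄ + 0.3 x
1.5 π = 8.68 − 2.32 + 0.5 × 1.97 − 0.3 × (-3.66) = 8.443
π = 8.443 / 1.5 = 5.63

5.63%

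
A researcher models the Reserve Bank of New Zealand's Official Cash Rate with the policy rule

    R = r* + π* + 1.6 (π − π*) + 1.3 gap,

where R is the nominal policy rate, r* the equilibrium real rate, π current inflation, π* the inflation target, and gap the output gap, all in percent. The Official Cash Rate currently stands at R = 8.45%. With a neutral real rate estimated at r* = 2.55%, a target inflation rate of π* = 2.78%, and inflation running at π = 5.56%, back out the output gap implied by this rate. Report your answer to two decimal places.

-1.02%

1.3 gap = 8.45 − 2.55 − 2.78 − 1.6 × (5.56 − 2.78) = -1.328
gap = -1.328 / 1.3 = -1.02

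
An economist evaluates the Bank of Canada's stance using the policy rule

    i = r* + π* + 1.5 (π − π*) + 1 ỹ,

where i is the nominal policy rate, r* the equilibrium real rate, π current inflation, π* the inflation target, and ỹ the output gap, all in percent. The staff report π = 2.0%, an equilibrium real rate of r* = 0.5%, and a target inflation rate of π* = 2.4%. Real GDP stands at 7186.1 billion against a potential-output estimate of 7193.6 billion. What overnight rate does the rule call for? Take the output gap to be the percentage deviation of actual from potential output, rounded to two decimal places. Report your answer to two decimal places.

2.20%

Output gap = 100 × (7186.1 − 7193.6) / 7193.6 = -0.10%.
i = 0.50 + 2.40 + 1.5 × (2.00 − 2.40) + 1 × (-0.10)
   = 0.50 + 2.4 − 0.6 − 0.1 = 2.20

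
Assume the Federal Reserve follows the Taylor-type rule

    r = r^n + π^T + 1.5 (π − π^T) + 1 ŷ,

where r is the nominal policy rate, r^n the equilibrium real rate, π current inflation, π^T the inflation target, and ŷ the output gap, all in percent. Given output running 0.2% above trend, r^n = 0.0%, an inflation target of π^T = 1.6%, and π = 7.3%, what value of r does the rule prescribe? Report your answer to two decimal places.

10.35%

Output 0.2% above potential → ŷ = 0.2.
r = 0.0 + 1.6 + 1.5 × (7.3 − 1.6) + 1 × 0.2
   = 0.0 + 1.6 + 8.55 + 0.2 = 10.35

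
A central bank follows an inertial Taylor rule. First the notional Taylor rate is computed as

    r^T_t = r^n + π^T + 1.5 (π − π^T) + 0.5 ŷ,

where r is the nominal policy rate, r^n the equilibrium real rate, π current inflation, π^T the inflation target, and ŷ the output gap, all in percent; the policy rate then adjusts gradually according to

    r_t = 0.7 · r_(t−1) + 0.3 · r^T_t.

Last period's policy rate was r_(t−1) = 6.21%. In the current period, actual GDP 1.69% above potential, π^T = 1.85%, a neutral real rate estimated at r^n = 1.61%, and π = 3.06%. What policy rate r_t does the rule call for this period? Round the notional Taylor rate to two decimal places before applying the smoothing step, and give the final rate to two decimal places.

Output 1.69% above potential → ŷ = 1.69.
r^T_t = 1.61 + 1.85 + 1.5 × (3.06 − 1.85) + 0.5 × 1.69
   = 1.61 + 1.85 + 1.815 + 0.845 = 6.12
r_t = 0.7 × 6.21 + 0.3 × 6.12 = 4.347 + 1.836 = 6.18

6.18%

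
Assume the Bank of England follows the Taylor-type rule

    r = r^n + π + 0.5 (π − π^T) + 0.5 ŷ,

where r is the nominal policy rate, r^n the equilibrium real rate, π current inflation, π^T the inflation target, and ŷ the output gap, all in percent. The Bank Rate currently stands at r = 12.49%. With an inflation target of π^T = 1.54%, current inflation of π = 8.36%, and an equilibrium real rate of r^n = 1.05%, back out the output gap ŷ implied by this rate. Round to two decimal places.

0.5 ŷ = 12.49 − 1.05 − 8.36 − 0.5 × (8.36 − 1.54) = -0.33
ŷ = -0.33 / 0.5 = -0.66

-0.66%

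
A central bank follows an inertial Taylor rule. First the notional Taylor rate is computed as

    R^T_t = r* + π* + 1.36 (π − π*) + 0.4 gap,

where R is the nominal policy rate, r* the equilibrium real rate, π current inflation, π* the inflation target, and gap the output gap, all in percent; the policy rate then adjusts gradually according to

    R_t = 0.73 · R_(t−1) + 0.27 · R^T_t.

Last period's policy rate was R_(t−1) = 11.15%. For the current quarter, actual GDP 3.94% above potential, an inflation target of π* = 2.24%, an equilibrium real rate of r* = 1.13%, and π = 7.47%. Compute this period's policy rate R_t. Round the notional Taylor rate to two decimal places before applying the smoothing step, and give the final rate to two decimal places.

11.40%

Output 3.94% above potential → gap = 3.94.
R^T_t = 1.13 + 2.24 + 1.36 × (7.47 − 2.24) + 0.4 × 3.94
   = 1.13 + 2.24 + 7.1128 + 1.576 = 12.06
R_t = 0.73 × 11.15 + 0.27 × 12.06 = 8.1395 + 3.2562 = 11.40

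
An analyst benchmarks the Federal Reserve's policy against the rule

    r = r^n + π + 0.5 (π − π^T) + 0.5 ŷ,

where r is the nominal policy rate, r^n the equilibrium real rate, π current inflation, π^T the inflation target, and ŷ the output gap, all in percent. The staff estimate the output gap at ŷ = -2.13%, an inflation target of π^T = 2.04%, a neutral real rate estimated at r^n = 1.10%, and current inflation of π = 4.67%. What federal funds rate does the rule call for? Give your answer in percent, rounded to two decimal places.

6.02%

r = 1.10 + 4.67 + 0.5 × (4.67 − 2.04) + 0.5 × (-2.13)
   = 1.10 + 4.67 + 1.315 − 1.065 = 6.02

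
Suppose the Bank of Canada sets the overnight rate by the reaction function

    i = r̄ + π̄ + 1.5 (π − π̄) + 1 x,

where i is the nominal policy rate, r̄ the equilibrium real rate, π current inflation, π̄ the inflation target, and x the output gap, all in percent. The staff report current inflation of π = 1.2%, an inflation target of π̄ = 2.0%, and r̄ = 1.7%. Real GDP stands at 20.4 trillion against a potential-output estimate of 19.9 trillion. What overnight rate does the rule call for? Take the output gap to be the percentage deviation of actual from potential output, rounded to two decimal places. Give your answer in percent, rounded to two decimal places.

5.01%

Output gap = 100 × (20.4 − 19.9) / 19.9 = 2.51%.
i = 1.70 + 2.00 + 1.5 × (1.20 − 2.00) + 1 × 2.51
   = 1.70 + 2 − 1.2 + 2.51 = 5.01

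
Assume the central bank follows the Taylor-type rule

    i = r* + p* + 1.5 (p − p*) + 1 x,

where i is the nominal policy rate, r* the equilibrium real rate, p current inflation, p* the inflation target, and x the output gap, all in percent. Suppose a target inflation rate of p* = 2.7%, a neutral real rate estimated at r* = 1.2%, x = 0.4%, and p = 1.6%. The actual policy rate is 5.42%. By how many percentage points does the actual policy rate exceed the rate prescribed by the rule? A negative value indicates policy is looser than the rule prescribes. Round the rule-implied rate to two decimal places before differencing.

i = 1.2 + 2.7 + 1.5 × (1.6 − 2.7) + 1 × 0.4
   = 1.2 + 2.7 − 1.65 + 0.4 = 2.65
Deviation = 5.42 − 2.65 = 2.77 pp.

2.77 pp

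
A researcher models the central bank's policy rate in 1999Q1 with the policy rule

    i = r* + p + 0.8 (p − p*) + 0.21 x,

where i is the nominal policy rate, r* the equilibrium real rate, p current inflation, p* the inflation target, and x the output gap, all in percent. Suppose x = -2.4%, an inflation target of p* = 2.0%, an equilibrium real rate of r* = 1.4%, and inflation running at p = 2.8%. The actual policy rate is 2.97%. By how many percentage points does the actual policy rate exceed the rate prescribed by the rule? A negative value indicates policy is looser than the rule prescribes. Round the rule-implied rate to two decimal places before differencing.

i = 1.4 + 2.8 + 0.8 × (2.8 − 2.0) + 0.21 × (-2.4)
   = 1.4 + 2.8 + 0.64 − 0.504 = 4.34
Deviation = 2.97 − 4.34 = -1.37 pp.

-1.37 pp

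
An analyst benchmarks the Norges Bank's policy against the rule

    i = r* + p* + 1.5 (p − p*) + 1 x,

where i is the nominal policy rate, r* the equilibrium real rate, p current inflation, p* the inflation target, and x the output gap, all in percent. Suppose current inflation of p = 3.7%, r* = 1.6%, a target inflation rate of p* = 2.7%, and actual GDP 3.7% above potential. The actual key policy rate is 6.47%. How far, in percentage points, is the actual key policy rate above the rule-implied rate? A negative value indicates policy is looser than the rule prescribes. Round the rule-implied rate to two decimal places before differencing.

-3.03 pp

Output 3.7% above potential → x = 3.7.
i = 1.6 + 2.7 + 1.5 × (3.7 − 2.7) + 1 × 3.7
   = 1.6 + 2.7 + 1.5 + 3.7 = 9.50
Deviation = 6.47 − 9.50 = -3.03 pp.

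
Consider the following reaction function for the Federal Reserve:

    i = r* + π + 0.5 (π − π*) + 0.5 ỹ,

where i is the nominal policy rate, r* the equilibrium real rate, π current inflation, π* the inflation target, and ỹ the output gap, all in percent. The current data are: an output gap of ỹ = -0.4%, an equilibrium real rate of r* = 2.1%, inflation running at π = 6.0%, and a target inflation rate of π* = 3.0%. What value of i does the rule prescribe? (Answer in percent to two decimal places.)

9.40%

i = 2.1 + 6.0 + 0.5 × (6.0 − 3.0) + 0.5 × (-0.4)
   = 2.1 + 6 + 1.5 − 0.2 = 9.40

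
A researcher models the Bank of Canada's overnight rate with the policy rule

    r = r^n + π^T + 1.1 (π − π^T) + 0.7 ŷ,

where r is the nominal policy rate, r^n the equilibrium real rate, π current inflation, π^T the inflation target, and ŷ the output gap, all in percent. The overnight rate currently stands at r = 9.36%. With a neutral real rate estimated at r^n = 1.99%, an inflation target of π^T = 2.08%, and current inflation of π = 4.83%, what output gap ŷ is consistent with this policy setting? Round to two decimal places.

3.24%

0.7 ŷ = 9.36 − 1.99 − 2.08 − 1.1 × (4.83 − 2.08) = 2.265
ŷ = 2.265 / 0.7 = 3.24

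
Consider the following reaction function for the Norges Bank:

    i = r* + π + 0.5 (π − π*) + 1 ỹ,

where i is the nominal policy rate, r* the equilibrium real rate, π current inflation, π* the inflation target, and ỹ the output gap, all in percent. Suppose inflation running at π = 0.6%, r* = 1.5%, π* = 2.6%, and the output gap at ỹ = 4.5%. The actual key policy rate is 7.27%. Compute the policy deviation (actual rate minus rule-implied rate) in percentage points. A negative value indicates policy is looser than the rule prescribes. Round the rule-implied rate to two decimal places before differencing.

1.67 pp

i = 1.5 + 0.6 + 0.5 × (0.6 − 2.6) + 1 × 4.5
   = 1.5 + 0.6 − 1 + 4.5 = 5.60
Deviation = 7.27 − 5.60 = 1.67 pp.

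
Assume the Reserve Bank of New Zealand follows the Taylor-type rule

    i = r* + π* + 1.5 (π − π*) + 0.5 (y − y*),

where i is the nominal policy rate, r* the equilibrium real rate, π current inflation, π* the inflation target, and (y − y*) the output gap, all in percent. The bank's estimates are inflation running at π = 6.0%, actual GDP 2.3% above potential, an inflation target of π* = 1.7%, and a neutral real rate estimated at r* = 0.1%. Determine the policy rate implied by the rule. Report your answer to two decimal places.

Output 2.3% above potential → (y − y*) = 2.3.
i = 0.1 + 1.7 + 1.5 × (6.0 − 1.7) + 0.5 × 2.3
   = 0.1 + 1.7 + 6.45 + 1.15 = 9.40

9.40%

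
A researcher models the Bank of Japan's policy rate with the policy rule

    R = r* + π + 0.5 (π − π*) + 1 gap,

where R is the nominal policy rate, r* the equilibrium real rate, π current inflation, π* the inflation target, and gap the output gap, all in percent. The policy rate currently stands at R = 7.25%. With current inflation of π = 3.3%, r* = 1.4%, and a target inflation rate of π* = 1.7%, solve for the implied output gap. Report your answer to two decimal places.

1 gap = 7.25 − 1.4 − 3.3 − 0.5 × (3.3 − 1.7) = 1.75
gap = 1.75 / 1 = 1.75

1.75%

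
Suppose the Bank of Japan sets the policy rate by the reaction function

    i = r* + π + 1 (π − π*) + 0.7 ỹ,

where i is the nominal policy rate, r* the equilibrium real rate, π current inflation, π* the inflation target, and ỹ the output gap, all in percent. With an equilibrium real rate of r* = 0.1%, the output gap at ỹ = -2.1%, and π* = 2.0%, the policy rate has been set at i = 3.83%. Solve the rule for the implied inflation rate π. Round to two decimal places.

3.60%

Collecting π: i = r* + (1 + 1) π − 1 π* + 0.7 ỹ
2 π = 3.83 − 0.1 + 1 × 2.0 − 0.7 × (-2.1) = 7.2
π = 7.2 / 2 = 3.60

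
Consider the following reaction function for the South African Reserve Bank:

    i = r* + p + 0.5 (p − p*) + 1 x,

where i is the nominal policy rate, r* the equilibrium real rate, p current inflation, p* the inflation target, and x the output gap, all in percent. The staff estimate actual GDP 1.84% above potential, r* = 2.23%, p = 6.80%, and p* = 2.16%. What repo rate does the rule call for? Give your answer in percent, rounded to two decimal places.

13.19%

Output 1.84% above potential → x = 1.84.
i = 2.23 + 6.80 + 0.5 × (6.80 − 2.16) + 1 × 1.84
   = 2.23 + 6.8 + 2.32 + 1.84 = 13.19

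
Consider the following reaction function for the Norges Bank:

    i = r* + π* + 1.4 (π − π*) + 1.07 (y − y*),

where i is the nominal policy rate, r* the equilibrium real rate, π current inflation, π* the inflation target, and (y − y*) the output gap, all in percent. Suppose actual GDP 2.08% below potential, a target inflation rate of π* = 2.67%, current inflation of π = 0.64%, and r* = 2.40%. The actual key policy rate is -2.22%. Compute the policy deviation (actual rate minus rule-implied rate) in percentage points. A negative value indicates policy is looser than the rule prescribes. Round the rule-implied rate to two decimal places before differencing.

Output 2.08% below potential → (y − y*) = -2.08.
i = 2.40 + 2.67 + 1.4 × (0.64 − 2.67) + 1.07 × (-2.08)
   = 2.40 + 2.67 − 2.842 − 2.2256 = 0.00
Deviation = -2.22 − 0.00 = -2.22 pp.

-2.22 pp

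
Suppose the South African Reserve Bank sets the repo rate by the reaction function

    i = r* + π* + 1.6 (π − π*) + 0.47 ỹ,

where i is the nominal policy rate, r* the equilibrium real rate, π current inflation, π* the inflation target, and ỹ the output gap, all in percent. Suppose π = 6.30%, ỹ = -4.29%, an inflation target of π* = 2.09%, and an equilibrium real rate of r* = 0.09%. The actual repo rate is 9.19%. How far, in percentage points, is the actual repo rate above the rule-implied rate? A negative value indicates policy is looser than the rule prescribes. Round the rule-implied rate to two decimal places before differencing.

2.29 pp

i = 0.09 + 2.09 + 1.6 × (6.30 − 2.09) + 0.47 × (-4.29)
   = 0.09 + 2.09 + 6.736 − 2.0163 = 6.90
Deviation = 9.19 − 6.90 = 2.29 pp.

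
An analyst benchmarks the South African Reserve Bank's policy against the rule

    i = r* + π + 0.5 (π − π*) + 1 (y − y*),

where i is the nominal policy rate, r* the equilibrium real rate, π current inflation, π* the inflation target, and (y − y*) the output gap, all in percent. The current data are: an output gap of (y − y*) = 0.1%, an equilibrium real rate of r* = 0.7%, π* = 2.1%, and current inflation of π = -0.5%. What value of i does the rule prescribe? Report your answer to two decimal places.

-1.00%

i = 0.7 + (-0.5) + 0.5 × (-0.5 − 2.1) + 1 × 0.1
   = 0.7 − 0.5 − 1.3 + 0.1 = -1.00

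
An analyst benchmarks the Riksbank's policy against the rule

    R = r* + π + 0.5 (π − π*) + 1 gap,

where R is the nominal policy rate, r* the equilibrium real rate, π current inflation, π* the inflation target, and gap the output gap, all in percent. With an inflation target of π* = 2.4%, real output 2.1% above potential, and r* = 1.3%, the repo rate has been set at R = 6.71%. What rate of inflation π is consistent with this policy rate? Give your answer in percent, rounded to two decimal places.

Output 2.1% above potential → gap = 2.1.
Collecting π: R = r* + (1 + 0.5) π − 0.5 π* + 1 gap
1.5 π = 6.71 − 1.3 + 0.5 × 2.4 − 1 × 2.1 = 4.51
π = 4.51 / 1.5 = 3.01

3.01%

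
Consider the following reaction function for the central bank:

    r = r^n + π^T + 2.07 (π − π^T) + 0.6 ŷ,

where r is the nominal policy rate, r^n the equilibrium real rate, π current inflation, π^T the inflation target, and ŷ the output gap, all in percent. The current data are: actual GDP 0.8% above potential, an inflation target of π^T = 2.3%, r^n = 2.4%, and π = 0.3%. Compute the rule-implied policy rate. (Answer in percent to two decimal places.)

Output 0.8% above potential → ŷ = 0.8.
r = 2.4 + 2.3 + 2.07 × (0.3 − 2.3) + 0.6 × 0.8
   = 2.4 + 2.3 − 4.14 + 0.48 = 1.04

1.04%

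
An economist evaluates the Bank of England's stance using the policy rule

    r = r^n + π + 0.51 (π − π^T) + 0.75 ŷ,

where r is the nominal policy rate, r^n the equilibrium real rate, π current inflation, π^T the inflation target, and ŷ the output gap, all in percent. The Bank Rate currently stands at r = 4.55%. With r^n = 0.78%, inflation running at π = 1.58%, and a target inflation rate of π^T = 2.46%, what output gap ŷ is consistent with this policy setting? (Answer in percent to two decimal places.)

3.52%

0.75 ŷ = 4.55 − 0.78 − 1.58 − 0.51 × (1.58 − 2.46) = 2.6388
ŷ = 2.6388 / 0.75 = 3.52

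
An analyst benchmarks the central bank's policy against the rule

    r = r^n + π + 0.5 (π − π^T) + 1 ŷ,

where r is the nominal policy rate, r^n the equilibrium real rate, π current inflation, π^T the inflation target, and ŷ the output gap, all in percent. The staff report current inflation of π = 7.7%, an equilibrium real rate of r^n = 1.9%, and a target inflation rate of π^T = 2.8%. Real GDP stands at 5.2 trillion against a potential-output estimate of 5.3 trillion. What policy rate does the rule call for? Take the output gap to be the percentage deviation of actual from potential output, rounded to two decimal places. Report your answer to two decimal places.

10.16%

Output gap = 100 × (5.2 − 5.3) / 5.3 = -1.89%.
r = 1.90 + 7.70 + 0.5 × (7.70 − 2.80) + 1 × (-1.89)
   = 1.90 + 7.7 + 2.45 − 1.89 = 10.16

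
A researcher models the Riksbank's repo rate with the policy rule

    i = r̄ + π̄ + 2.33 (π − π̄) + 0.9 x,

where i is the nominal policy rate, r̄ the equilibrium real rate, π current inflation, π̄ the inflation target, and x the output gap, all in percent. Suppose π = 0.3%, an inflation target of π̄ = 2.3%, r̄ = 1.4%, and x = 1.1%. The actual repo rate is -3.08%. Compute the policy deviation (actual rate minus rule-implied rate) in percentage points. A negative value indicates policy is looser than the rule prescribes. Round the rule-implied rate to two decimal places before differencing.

-3.11 pp

i = 1.4 + 2.3 + 2.33 × (0.3 − 2.3) + 0.9 × 1.1
   = 1.4 + 2.3 − 4.66 + 0.99 = 0.03
Deviation = -3.08 − 0.03 = -3.11 pp.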